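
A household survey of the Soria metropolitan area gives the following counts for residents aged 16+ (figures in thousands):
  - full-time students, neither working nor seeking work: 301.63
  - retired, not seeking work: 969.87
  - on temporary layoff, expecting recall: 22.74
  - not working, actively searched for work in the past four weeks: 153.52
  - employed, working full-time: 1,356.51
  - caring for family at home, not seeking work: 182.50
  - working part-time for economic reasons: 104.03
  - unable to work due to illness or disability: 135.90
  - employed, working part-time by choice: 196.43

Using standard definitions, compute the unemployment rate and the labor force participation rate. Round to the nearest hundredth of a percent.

Unemployment rate ≈ 9.61%; labor force participation rate ≈ 53.55%.

Employed = 1,356.51 + 104.03 + 196.43 = 1,656.97 thousand (anyone who worked, including part-time for economic reasons, counts as employed).
Unemployed = 22.74 + 153.52 = 176.26 thousand (jobless and actively searching, or on temporary layoff).
Labor force = 1,656.97 + 176.26 = 1,833.23 thousand.
Not in labor force = 301.63 + 969.87 + 182.50 + 135.90 = 1,589.90 thousand (those not working and not actively searching are outside the labor force).
Civilian working-age population = 1,833.23 + 1,589.90 = 3,423.13 thousand.
Unemployment rate = 176.26 / 1,833.23 = 9.61%.
Labor force participation rate = 1,833.23 / 3,423.13 = 53.55%.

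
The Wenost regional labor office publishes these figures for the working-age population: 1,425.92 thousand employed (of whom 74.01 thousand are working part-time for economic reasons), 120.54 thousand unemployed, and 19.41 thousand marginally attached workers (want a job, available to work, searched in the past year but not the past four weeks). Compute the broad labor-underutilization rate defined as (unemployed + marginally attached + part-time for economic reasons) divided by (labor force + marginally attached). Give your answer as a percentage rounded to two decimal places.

Labor force = 1,425.92 + 120.54 = 1,546.46 thousand.
Numerator = 120.54 + 19.41 + 74.01 = 213.96 thousand.
Denominator = 1,546.46 + 19.41 = 1,565.87 thousand.
Broad rate = 213.96 / 1,565.87 = 13.66%.

Broad underutilization rate ≈ 13.66%.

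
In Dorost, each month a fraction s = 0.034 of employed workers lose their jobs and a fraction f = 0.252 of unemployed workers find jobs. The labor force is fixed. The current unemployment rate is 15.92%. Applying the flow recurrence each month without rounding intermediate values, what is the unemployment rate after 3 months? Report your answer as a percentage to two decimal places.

Unemployment rate after three months ≈ 13.36%.

With a fixed labor force, u_{t+1} = u_t + s·(1−u_t) − f·u_t = u_t·(1−s−f) + s.
Here 1−s−f = 0.714 and s = 0.034.
u_1 = 0.159200 × 0.714 + 0.034 = 0.147669.
u_2 = 0.147669 × 0.714 + 0.034 = 0.139436.
u_3 = 0.139436 × 0.714 + 0.034 = 0.133557.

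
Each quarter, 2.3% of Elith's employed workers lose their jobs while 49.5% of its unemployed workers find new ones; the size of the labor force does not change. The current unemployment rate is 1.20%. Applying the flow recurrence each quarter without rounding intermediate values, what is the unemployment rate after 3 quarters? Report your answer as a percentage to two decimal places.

Unemployment rate after three quarters ≈ 4.08%.

With a fixed labor force, u_{t+1} = u_t + s·(1−u_t) − f·u_t = u_t·(1−s−f) + s.
Here 1−s−f = 0.482 and s = 0.023.
u_1 = 0.012000 × 0.482 + 0.023 = 0.028784.
u_2 = 0.028784 × 0.482 + 0.023 = 0.036874.
u_3 = 0.036874 × 0.482 + 0.023 = 0.040773.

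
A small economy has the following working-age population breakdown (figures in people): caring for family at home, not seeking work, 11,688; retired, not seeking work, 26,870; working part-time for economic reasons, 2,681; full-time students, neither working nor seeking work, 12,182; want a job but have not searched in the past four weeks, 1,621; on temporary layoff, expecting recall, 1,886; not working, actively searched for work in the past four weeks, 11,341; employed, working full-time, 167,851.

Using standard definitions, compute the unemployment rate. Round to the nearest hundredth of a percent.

Employed = 2,681 + 167,851 = 170,532 (anyone who worked, including part-time for economic reasons, counts as employed).
Unemployed = 1,886 + 11,341 = 13,227 (jobless and actively searching, or on temporary layoff).
Labor force = 170,532 + 13,227 = 183,759.
Unemployment rate = 13,227 / 183,759 = 7.20%.

Unemployment rate ≈ 7.20%.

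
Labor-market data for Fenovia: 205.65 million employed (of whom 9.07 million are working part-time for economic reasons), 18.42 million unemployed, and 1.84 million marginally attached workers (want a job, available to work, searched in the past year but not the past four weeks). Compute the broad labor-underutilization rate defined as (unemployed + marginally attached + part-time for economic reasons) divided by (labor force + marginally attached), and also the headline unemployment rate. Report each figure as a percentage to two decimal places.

Broad underutilization rate ≈ 12.98%; headline unemployment rate ≈ 8.22%.

Labor force = 205.65 + 18.42 = 224.07 million.
Numerator = 18.42 + 1.84 + 9.07 = 29.33 million.
Denominator = 224.07 + 1.84 = 225.91 million.
Broad rate = 29.33 / 225.91 = 12.98%.
Headline unemployment rate = 18.42 / 224.07 = 8.22%.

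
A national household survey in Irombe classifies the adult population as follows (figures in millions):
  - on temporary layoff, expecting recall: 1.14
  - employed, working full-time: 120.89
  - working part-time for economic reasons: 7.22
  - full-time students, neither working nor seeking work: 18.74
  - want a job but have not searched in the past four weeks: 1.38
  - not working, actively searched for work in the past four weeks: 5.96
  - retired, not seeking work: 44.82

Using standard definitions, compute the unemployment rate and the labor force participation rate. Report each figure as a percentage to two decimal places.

Unemployment rate ≈ 5.25%; labor force participation rate ≈ 67.55%.

Employed = 120.89 + 7.22 = 128.11 million (anyone who worked, including part-time for economic reasons, counts as employed).
Unemployed = 1.14 + 5.96 = 7.10 million (jobless and actively searching, or on temporary layoff).
Labor force = 128.11 + 7.10 = 135.21 million.
Not in labor force = 18.74 + 1.38 + 44.82 = 64.94 million (those not working and not actively searching are outside the labor force — including those who want a job but have given up searching).
Civilian working-age population = 135.21 + 64.94 = 200.15 million.
Unemployment rate = 7.10 / 135.21 = 5.25%.
Labor force participation rate = 135.21 / 200.15 = 67.55%.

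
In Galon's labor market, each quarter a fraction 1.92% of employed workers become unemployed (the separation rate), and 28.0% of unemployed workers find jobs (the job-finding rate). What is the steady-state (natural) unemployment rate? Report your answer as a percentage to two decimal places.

Steady-state unemployment rate ≈ 6.42%.

At steady state the flows balance: s·E = f·U, so U/(E+U) = s/(s+f).
u* = 1.92 / (1.92 + 28.0) = 1.92 / 29.92 = 6.42%.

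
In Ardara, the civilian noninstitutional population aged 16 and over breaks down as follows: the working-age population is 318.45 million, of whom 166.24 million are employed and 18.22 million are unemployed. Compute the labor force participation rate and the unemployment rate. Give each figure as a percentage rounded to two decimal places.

Labor force = employed + unemployed = 166.24 + 18.22 = 184.46 million.
Unemployment rate = 18.22 / 184.46 = 9.88%.
Labor force participation rate = 184.46 / 318.45 = 57.92%.

Labor force participation rate ≈ 57.92%; unemployment rate ≈ 9.88%.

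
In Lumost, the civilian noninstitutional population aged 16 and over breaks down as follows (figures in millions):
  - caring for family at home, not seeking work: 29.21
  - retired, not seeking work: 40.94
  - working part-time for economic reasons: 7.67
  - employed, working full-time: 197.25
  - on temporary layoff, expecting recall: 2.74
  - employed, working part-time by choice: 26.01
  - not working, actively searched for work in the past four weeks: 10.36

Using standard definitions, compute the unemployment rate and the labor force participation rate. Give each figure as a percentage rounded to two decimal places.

Employed = 7.67 + 197.25 + 26.01 = 230.93 million (anyone who worked, including part-time for economic reasons, counts as employed).
Unemployed = 2.74 + 10.36 = 13.10 million (jobless and actively searching, or on temporary layoff).
Labor force = 230.93 + 13.10 = 244.03 million.
Not in labor force = 29.21 + 40.94 = 70.15 million (those not working and not actively searching are outside the labor force).
Civilian working-age population = 244.03 + 70.15 = 314.18 million.
Unemployment rate = 13.10 / 244.03 = 5.37%.
Labor force participation rate = 244.03 / 314.18 = 77.67%.

Unemployment rate ≈ 5.37%; labor force participation rate ≈ 77.67%.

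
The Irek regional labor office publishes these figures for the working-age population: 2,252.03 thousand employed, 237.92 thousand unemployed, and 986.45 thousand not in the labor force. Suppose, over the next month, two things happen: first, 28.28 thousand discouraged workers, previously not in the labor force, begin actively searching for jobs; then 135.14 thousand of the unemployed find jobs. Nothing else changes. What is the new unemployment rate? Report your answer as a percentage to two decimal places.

Initially, labor force = 2,252.03 + 237.92 = 2,489.95 thousand, so u = 237.92/2,489.95 = 9.56%.
After the first change, unemployed and labor force both rise by 28.28 → E = 2,252.03, U = 266.20, labor force = 2,518.23 thousand.
After the second change, unemployed falls and employed rises by 135.14; labor force unchanged → E = 2,387.17, U = 131.06, labor force = 2,518.23 thousand.
New unemployment rate = 131.06 / 2,518.23 = 5.20%.

New unemployment rate ≈ 5.20%.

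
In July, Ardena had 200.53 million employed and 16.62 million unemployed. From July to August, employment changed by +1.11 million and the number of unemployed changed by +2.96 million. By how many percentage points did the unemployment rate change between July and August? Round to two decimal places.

The unemployment rate changed by +1.20 percentage points.

July: labor force = 200.53 + 16.62 = 217.15; u = 16.62/217.15 = 7.65%.
August: labor force = 201.64 + 19.58 = 221.22; u = 19.58/221.22 = 8.85%.
Change = 8.85% − 7.65% = +1.20 pp.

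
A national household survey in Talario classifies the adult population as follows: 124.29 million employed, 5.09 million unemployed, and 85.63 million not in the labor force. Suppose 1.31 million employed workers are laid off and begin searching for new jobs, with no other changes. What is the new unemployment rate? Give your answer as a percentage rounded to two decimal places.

Initially, labor force = 124.29 + 5.09 = 129.38 million, so u = 5.09/129.38 = 3.93%.
After the change, employed falls and unemployed rises by 1.31; labor force unchanged → E = 122.98, U = 6.40, labor force = 129.38 million.
New unemployment rate = 6.40 / 129.38 = 4.95%.

New unemployment rate ≈ 4.95%.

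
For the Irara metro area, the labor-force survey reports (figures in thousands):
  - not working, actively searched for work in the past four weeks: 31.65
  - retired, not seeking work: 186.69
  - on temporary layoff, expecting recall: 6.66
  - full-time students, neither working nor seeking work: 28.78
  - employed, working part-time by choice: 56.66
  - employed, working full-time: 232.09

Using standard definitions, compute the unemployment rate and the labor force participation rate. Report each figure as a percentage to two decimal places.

Employed = 56.66 + 232.09 = 288.75 thousand.
Unemployed = 31.65 + 6.66 = 38.31 thousand (jobless and actively searching, or on temporary layoff).
Labor force = 288.75 + 38.31 = 327.06 thousand.
Not in labor force = 186.69 + 28.78 = 215.47 thousand (those not working and not actively searching are outside the labor force).
Civilian working-age population = 327.06 + 215.47 = 542.53 thousand.
Unemployment rate = 38.31 / 327.06 = 11.71%.
Labor force participation rate = 327.06 / 542.53 = 60.28%.

Unemployment rate ≈ 11.71%; labor force participation rate ≈ 60.28%.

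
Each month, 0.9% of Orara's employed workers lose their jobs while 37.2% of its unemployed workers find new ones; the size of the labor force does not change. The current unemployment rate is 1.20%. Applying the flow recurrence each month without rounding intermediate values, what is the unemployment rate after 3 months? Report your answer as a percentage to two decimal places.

Unemployment rate after three months ≈ 2.09%.

With a fixed labor force, u_{t+1} = u_t + s·(1−u_t) − f·u_t = u_t·(1−s−f) + s.
Here 1−s−f = 0.619 and s = 0.009.
u_1 = 0.012000 × 0.619 + 0.009 = 0.016428.
u_2 = 0.016428 × 0.619 + 0.009 = 0.019169.
u_3 = 0.019169 × 0.619 + 0.009 = 0.020866.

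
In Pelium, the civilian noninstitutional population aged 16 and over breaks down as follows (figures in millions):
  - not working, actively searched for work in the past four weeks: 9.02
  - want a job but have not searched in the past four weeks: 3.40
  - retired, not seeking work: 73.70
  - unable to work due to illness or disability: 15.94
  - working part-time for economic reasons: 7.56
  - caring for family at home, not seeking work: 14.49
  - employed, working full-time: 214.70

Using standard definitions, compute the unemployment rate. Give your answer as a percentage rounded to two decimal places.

Employed = 7.56 + 214.70 = 222.26 million (anyone who worked, including part-time for economic reasons, counts as employed).
Unemployed = 9.02 million.
Labor force = 222.26 + 9.02 = 231.28 million.
Unemployment rate = 9.02 / 231.28 = 3.90%.

Unemployment rate ≈ 3.90%.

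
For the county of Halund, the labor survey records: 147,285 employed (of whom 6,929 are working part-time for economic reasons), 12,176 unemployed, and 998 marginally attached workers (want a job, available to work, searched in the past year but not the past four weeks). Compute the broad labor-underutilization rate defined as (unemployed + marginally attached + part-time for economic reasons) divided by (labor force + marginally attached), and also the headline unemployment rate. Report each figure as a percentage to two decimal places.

Labor force = 147,285 + 12,176 = 159,461.
Numerator = 12,176 + 998 + 6,929 = 20,103.
Denominator = 159,461 + 998 = 160,459.
Broad rate = 20,103 / 160,459 = 12.53%.
Headline unemployment rate = 12,176 / 159,461 = 7.64%.

Broad underutilization rate ≈ 12.53%; headline unemployment rate ≈ 7.64%.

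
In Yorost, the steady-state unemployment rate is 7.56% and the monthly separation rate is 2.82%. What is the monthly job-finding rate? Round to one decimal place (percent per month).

Job-finding rate ≈ 34.5% per month.

From u* = s/(s+f): f = s·(1−u)/u.
f = 2.82 × (1 − 0.0756) / 0.0756 = 2.6068 / 0.0756 ≈ 34.5% per month.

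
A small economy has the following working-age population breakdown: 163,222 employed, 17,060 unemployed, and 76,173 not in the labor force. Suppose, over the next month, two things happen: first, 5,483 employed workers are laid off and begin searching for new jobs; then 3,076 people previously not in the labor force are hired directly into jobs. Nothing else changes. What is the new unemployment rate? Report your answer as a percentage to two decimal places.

Initially, labor force = 163,222 + 17,060 = 180,282, so u = 17,060/180,282 = 9.46%.
After the first change, employed falls and unemployed rises by 5,483; labor force unchanged → E = 157,739, U = 22,543, labor force = 180,282.
After the second change, employed and labor force both rise by 3,076; unemployed unchanged → E = 160,815, U = 22,543, labor force = 183,358.
New unemployment rate = 22,543 / 183,358 = 12.29%.

New unemployment rate ≈ 12.29%.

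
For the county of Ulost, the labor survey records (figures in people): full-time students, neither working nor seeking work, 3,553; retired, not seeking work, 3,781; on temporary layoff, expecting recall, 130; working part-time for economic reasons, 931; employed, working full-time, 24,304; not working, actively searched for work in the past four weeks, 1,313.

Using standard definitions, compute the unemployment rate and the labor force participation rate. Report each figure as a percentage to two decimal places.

Employed = 931 + 24,304 = 25,235 (anyone who worked, including part-time for economic reasons, counts as employed).
Unemployed = 130 + 1,313 = 1,443 (jobless and actively searching, or on temporary layoff).
Labor force = 25,235 + 1,443 = 26,678.
Not in labor force = 3,553 + 3,781 = 7,334 (those not working and not actively searching are outside the labor force).
Civilian working-age population = 26,678 + 7,334 = 34,012.
Unemployment rate = 1,443 / 26,678 = 5.41%.
Labor force participation rate = 26,678 / 34,012 = 78.44%.

Unemployment rate ≈ 5.41%; labor force participation rate ≈ 78.44%.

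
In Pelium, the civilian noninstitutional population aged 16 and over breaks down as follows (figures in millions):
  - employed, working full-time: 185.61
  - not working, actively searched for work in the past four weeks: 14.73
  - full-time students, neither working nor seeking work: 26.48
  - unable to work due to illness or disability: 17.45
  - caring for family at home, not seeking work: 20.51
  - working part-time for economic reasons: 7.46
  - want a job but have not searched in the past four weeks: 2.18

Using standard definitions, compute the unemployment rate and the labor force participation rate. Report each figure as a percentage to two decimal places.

Employed = 185.61 + 7.46 = 193.07 million (anyone who worked, including part-time for economic reasons, counts as employed).
Unemployed = 14.73 million.
Labor force = 193.07 + 14.73 = 207.80 million.
Not in labor force = 26.48 + 17.45 + 20.51 + 2.18 = 66.62 million (those not working and not actively searching are outside the labor force — including those who want a job but have given up searching).
Civilian working-age population = 207.80 + 66.62 = 274.42 million.
Unemployment rate = 14.73 / 207.80 = 7.09%.
Labor force participation rate = 207.80 / 274.42 = 75.72%.

Unemployment rate ≈ 7.09%; labor force participation rate ≈ 75.72%.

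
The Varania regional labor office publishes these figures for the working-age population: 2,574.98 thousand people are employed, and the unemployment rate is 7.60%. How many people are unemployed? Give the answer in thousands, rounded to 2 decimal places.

Let U be the number unemployed. The labor force is E + U, and U/(E+U) = 0.0760.
So U = 0.0760 × 2,574.98 / (1 − 0.0760) = 195.6985 / 0.9240 ≈ 211.79 thousand.

About 211.79 thousand are unemployed.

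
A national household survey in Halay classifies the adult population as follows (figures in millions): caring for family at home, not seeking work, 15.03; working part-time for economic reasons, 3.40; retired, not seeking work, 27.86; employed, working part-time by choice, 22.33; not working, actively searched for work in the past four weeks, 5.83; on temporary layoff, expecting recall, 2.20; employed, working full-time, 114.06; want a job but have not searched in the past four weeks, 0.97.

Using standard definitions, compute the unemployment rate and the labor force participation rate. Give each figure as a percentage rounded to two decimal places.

Employed = 3.40 + 22.33 + 114.06 = 139.79 million (anyone who worked, including part-time for economic reasons, counts as employed).
Unemployed = 5.83 + 2.20 = 8.03 million (jobless and actively searching, or on temporary layoff).
Labor force = 139.79 + 8.03 = 147.82 million.
Not in labor force = 15.03 + 27.86 + 0.97 = 43.86 million (those not working and not actively searching are outside the labor force — including those who want a job but have given up searching).
Civilian working-age population = 147.82 + 43.86 = 191.68 million.
Unemployment rate = 8.03 / 147.82 = 5.43%.
Labor force participation rate = 147.82 / 191.68 = 77.12%.

Unemployment rate ≈ 5.43%; labor force participation rate ≈ 77.12%.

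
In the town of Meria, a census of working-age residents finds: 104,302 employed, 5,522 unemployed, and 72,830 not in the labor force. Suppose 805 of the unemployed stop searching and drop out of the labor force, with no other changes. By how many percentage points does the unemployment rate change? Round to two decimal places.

Initially, labor force = 104,302 + 5,522 = 109,824, so u = 5,522/109,824 = 5.03%.
After the change, unemployed and labor force both fall by 805 → E = 104,302, U = 4,717, labor force = 109,019.
New unemployment rate = 4,717 / 109,019 = 4.33%.
Change = 4.33% − 5.03% = −0.70 percentage points.

The unemployment rate changes by −0.70 percentage points.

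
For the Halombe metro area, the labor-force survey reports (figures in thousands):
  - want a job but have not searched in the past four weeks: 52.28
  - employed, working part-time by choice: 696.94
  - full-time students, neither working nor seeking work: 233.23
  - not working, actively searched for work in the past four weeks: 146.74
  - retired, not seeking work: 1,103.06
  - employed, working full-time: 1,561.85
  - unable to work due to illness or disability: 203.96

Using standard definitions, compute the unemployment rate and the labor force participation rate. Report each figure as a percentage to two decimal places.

Unemployment rate ≈ 6.10%; labor force participation rate ≈ 60.17%.

Employed = 696.94 + 1,561.85 = 2,258.79 thousand.
Unemployed = 146.74 thousand.
Labor force = 2,258.79 + 146.74 = 2,405.53 thousand.
Not in labor force = 52.28 + 233.23 + 1,103.06 + 203.96 = 1,592.53 thousand (those not working and not actively searching are outside the labor force — including those who want a job but have given up searching).
Civilian working-age population = 2,405.53 + 1,592.53 = 3,998.06 thousand.
Unemployment rate = 146.74 / 2,405.53 = 6.10%.
Labor force participation rate = 2,405.53 / 3,998.06 = 60.17%.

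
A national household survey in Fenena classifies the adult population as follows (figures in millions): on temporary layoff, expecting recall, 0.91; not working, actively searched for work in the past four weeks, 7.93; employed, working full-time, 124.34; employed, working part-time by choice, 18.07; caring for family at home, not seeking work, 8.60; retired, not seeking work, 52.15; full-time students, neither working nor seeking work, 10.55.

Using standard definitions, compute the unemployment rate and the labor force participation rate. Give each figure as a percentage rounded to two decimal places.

Employed = 124.34 + 18.07 = 142.41 million.
Unemployed = 0.91 + 7.93 = 8.84 million (jobless and actively searching, or on temporary layoff).
Labor force = 142.41 + 8.84 = 151.25 million.
Not in labor force = 8.60 + 52.15 + 10.55 = 71.30 million (those not working and not actively searching are outside the labor force).
Civilian working-age population = 151.25 + 71.30 = 222.55 million.
Unemployment rate = 8.84 / 151.25 = 5.84%.
Labor force participation rate = 151.25 / 222.55 = 67.96%.

Unemployment rate ≈ 5.84%; labor force participation rate ≈ 67.96%.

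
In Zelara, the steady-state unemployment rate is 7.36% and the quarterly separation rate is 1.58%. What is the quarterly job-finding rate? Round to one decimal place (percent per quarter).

From u* = s/(s+f): f = s·(1−u)/u.
f = 1.58 × (1 − 0.0736) / 0.0736 = 1.4637 / 0.0736 ≈ 19.9% per quarter.

Job-finding rate ≈ 19.9% per quarter.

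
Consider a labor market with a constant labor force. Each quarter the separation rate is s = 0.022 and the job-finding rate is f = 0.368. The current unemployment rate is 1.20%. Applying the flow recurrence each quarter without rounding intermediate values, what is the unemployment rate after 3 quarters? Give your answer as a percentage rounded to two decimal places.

With a fixed labor force, u_{t+1} = u_t + s·(1−u_t) − f·u_t = u_t·(1−s−f) + s.
Here 1−s−f = 0.610 and s = 0.022.
u_1 = 0.012000 × 0.610 + 0.022 = 0.029320.
u_2 = 0.029320 × 0.610 + 0.022 = 0.039885.
u_3 = 0.039885 × 0.610 + 0.022 = 0.046330.

Unemployment rate after three quarters ≈ 4.63%.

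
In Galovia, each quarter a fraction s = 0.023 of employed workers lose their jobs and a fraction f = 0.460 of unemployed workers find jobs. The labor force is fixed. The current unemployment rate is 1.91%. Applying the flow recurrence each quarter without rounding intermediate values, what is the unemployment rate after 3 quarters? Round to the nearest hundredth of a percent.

Unemployment rate after three quarters ≈ 4.37%.

With a fixed labor force, u_{t+1} = u_t + s·(1−u_t) − f·u_t = u_t·(1−s−f) + s.
Here 1−s−f = 0.517 and s = 0.023.
u_1 = 0.019100 × 0.517 + 0.023 = 0.032875.
u_2 = 0.032875 × 0.517 + 0.023 = 0.039996.
u_3 = 0.039996 × 0.517 + 0.023 = 0.043678.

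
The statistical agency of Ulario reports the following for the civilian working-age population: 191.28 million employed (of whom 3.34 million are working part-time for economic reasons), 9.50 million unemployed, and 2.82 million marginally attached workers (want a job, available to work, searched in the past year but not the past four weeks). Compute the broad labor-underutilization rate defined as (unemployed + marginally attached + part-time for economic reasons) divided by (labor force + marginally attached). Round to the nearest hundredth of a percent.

Labor force = 191.28 + 9.50 = 200.78 million.
Numerator = 9.50 + 2.82 + 3.34 = 15.66 million.
Denominator = 200.78 + 2.82 = 203.60 million.
Broad rate = 15.66 / 203.60 = 7.69%.

Broad underutilization rate ≈ 7.69%.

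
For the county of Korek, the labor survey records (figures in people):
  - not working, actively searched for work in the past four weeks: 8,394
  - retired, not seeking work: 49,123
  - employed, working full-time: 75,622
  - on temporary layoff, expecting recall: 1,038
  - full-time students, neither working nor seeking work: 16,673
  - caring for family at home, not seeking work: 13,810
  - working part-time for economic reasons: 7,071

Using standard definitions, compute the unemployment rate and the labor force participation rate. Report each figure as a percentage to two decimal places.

Unemployment rate ≈ 10.24%; labor force participation rate ≈ 53.64%.

Employed = 75,622 + 7,071 = 82,693 (anyone who worked, including part-time for economic reasons, counts as employed).
Unemployed = 8,394 + 1,038 = 9,432 (jobless and actively searching, or on temporary layoff).
Labor force = 82,693 + 9,432 = 92,125.
Not in labor force = 49,123 + 16,673 + 13,810 = 79,606 (those not working and not actively searching are outside the labor force).
Civilian working-age population = 92,125 + 79,606 = 171,731.
Unemployment rate = 9,432 / 92,125 = 10.24%.
Labor force participation rate = 92,125 / 171,731 = 53.64%.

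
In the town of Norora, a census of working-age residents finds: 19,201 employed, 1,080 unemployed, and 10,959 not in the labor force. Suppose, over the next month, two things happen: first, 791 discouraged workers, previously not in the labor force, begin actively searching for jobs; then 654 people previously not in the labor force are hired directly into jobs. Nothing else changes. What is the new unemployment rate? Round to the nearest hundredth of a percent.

New unemployment rate ≈ 8.61%.

Initially, labor force = 19,201 + 1,080 = 20,281, so u = 1,080/20,281 = 5.33%.
After the first change, unemployed and labor force both rise by 791 → E = 19,201, U = 1,871, labor force = 21,072.
After the second change, employed and labor force both rise by 654; unemployed unchanged → E = 19,855, U = 1,871, labor force = 21,726.
New unemployment rate = 1,871 / 21,726 = 8.61%.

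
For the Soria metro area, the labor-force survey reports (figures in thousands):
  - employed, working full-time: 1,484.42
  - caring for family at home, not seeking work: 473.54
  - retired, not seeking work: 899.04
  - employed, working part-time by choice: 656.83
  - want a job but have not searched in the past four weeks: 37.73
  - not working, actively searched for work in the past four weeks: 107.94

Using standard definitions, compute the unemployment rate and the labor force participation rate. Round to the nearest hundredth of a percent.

Unemployment rate ≈ 4.80%; labor force participation rate ≈ 61.46%.

Employed = 1,484.42 + 656.83 = 2,141.25 thousand.
Unemployed = 107.94 thousand.
Labor force = 2,141.25 + 107.94 = 2,249.19 thousand.
Not in labor force = 473.54 + 899.04 + 37.73 = 1,410.31 thousand (those not working and not actively searching are outside the labor force — including those who want a job but have given up searching).
Civilian working-age population = 2,249.19 + 1,410.31 = 3,659.50 thousand.
Unemployment rate = 107.94 / 2,249.19 = 4.80%.
Labor force participation rate = 2,249.19 / 3,659.50 = 61.46%.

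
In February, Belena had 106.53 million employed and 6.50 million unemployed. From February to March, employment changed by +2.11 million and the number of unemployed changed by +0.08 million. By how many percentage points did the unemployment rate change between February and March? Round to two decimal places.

The unemployment rate changed by −0.04 percentage points.

February: labor force = 106.53 + 6.50 = 113.03; u = 6.50/113.03 = 5.75%.
March: labor force = 108.64 + 6.58 = 115.22; u = 6.58/115.22 = 5.71%.
Change = 5.71% − 5.75% = −0.04 pp.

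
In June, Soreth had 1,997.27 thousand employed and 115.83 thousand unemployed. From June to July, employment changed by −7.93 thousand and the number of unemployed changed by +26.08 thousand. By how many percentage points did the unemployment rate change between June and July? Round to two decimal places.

June: labor force = 1,997.27 + 115.83 = 2,113.10; u = 115.83/2,113.10 = 5.48%.
July: labor force = 1,989.34 + 141.91 = 2,131.25; u = 141.91/2,131.25 = 6.66%.
Change = 6.66% − 5.48% = +1.18 pp.

The unemployment rate changed by +1.18 percentage points.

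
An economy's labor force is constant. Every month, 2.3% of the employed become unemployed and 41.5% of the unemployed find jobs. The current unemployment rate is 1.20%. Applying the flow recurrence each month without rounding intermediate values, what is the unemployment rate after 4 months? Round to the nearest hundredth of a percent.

Unemployment rate after four months ≈ 4.85%.

With a fixed labor force, u_{t+1} = u_t + s·(1−u_t) − f·u_t = u_t·(1−s−f) + s.
Here 1−s−f = 0.562 and s = 0.023.
u_1 = 0.012000 × 0.562 + 0.023 = 0.029744.
u_2 = 0.029744 × 0.562 + 0.023 = 0.039716.
u_3 = 0.039716 × 0.562 + 0.023 = 0.045320.
u_4 = 0.045320 × 0.562 + 0.023 = 0.048470.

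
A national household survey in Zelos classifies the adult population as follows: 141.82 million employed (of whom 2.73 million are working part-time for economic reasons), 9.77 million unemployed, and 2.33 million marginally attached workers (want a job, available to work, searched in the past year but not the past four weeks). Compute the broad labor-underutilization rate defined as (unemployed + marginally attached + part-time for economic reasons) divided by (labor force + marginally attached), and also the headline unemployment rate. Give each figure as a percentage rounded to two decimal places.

Labor force = 141.82 + 9.77 = 151.59 million.
Numerator = 9.77 + 2.33 + 2.73 = 14.83 million.
Denominator = 151.59 + 2.33 = 153.92 million.
Broad rate = 14.83 / 153.92 = 9.63%.
Headline unemployment rate = 9.77 / 151.59 = 6.45%.

Broad underutilization rate ≈ 9.63%; headline unemployment rate ≈ 6.45%.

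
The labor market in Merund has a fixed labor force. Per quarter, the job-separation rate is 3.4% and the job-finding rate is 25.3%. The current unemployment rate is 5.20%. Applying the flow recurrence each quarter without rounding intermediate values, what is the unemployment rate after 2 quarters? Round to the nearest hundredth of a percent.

Unemployment rate after two quarters ≈ 8.47%.

With a fixed labor force, u_{t+1} = u_t + s·(1−u_t) − f·u_t = u_t·(1−s−f) + s.
Here 1−s−f = 0.713 and s = 0.034.
u_1 = 0.052000 × 0.713 + 0.034 = 0.071076.
u_2 = 0.071076 × 0.713 + 0.034 = 0.084677.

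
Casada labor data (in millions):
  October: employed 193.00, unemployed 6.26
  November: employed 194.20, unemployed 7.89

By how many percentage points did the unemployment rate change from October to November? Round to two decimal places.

October: labor force = 193.00 + 6.26 = 199.26; u = 6.26/199.26 = 3.14%.
November: labor force = 194.20 + 7.89 = 202.09; u = 7.89/202.09 = 3.90%.
Change = 3.90% − 3.14% = +0.76 pp.

The unemployment rate changed by +0.76 percentage points.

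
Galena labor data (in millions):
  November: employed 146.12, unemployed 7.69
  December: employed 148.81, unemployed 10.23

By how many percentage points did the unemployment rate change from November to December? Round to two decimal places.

The unemployment rate changed by +1.43 percentage points.

November: labor force = 146.12 + 7.69 = 153.81; u = 7.69/153.81 = 5.00%.
December: labor force = 148.81 + 10.23 = 159.04; u = 10.23/159.04 = 6.43%.
Change = 6.43% − 5.00% = +1.43 pp.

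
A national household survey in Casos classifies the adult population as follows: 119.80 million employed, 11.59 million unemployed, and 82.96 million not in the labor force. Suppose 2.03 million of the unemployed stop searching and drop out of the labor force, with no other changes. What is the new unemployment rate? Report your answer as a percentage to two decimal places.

New unemployment rate ≈ 7.39%.

Initially, labor force = 119.80 + 11.59 = 131.39 million, so u = 11.59/131.39 = 8.82%.
After the change, unemployed and labor force both fall by 2.03 → E = 119.80, U = 9.56, labor force = 129.36 million.
New unemployment rate = 9.56 / 129.36 = 7.39%.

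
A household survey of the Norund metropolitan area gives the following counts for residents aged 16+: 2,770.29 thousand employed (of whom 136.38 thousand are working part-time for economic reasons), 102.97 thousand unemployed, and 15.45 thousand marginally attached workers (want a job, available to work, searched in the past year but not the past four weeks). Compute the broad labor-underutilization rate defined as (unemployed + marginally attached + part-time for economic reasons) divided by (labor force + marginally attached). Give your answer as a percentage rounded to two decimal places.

Broad underutilization rate ≈ 8.82%.

Labor force = 2,770.29 + 102.97 = 2,873.26 thousand.
Numerator = 102.97 + 15.45 + 136.38 = 254.80 thousand.
Denominator = 2,873.26 + 15.45 = 2,888.71 thousand.
Broad rate = 254.80 / 2,888.71 = 8.82%.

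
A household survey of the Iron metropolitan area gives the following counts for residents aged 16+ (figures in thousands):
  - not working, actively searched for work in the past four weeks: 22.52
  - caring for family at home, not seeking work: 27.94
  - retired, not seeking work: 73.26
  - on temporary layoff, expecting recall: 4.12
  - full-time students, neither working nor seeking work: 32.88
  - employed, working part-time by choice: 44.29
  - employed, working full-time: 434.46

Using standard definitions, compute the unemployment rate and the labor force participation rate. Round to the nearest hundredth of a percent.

Employed = 44.29 + 434.46 = 478.75 thousand.
Unemployed = 22.52 + 4.12 = 26.64 thousand (jobless and actively searching, or on temporary layoff).
Labor force = 478.75 + 26.64 = 505.39 thousand.
Not in labor force = 27.94 + 73.26 + 32.88 = 134.08 thousand (those not working and not actively searching are outside the labor force).
Civilian working-age population = 505.39 + 134.08 = 639.47 thousand.
Unemployment rate = 26.64 / 505.39 = 5.27%.
Labor force participation rate = 505.39 / 639.47 = 79.03%.

Unemployment rate ≈ 5.27%; labor force participation rate ≈ 79.03%.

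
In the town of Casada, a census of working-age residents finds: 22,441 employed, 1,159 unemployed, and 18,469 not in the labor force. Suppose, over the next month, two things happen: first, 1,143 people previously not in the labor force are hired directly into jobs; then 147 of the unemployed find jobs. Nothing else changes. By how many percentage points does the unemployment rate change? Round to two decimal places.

Initially, labor force = 22,441 + 1,159 = 23,600, so u = 1,159/23,600 = 4.91%.
After the first change, employed and labor force both rise by 1,143; unemployed unchanged → E = 23,584, U = 1,159, labor force = 24,743.
After the second change, unemployed falls and employed rises by 147; labor force unchanged → E = 23,731, U = 1,012, labor force = 24,743.
New unemployment rate = 1,012 / 24,743 = 4.09%.
Change = 4.09% − 4.91% = −0.82 percentage points.

The unemployment rate changes by −0.82 percentage points.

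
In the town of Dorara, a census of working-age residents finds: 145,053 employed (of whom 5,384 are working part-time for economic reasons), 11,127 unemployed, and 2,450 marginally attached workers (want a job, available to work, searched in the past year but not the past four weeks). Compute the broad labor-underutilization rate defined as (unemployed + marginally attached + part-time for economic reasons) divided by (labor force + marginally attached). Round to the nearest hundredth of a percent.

Broad underutilization rate ≈ 11.95%.

Labor force = 145,053 + 11,127 = 156,180.
Numerator = 11,127 + 2,450 + 5,384 = 18,961.
Denominator = 156,180 + 2,450 = 158,630.
Broad rate = 18,961 / 158,630 = 11.95%.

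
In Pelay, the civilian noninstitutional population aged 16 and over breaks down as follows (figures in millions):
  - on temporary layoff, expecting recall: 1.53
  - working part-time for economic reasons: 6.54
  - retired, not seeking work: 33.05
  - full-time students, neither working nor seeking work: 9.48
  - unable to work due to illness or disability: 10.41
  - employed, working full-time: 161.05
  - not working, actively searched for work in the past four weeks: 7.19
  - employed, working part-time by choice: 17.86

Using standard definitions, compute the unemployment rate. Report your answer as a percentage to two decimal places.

Unemployment rate ≈ 4.49%.

Employed = 6.54 + 161.05 + 17.86 = 185.45 million (anyone who worked, including part-time for economic reasons, counts as employed).
Unemployed = 1.53 + 7.19 = 8.72 million (jobless and actively searching, or on temporary layoff).
Labor force = 185.45 + 8.72 = 194.17 million.
Unemployment rate = 8.72 / 194.17 = 4.49%.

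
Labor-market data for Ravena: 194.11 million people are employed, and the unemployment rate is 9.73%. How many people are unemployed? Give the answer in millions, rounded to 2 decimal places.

Let U be the number unemployed. The labor force is E + U, and U/(E+U) = 0.0973.
So U = 0.0973 × 194.11 / (1 − 0.0973) = 18.8869 / 0.9027 ≈ 20.92 million.

About 20.92 million are unemployed.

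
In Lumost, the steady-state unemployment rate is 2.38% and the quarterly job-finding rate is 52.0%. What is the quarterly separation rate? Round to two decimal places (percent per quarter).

From u* = s/(s+f): s = u·f/(1−u).
s = 0.0238 × 52.0 / (1 − 0.0238) = 1.2376 / 0.9762 ≈ 1.27% per quarter.

Separation rate ≈ 1.27% per quarter.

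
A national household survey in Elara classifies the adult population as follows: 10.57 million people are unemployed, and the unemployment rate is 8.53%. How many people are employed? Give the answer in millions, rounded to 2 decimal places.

About 113.35 million are employed.

Labor force = U / u = 10.57 / 0.0853 ≈ 123.92 million.
Employed = labor force − unemployed = 123.92 − 10.57 = 113.35 million.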